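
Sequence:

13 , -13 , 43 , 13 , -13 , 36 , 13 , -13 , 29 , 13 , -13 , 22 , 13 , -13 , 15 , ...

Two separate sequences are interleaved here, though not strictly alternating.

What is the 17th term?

Positions follow the repeating pattern AAB; grouping by letter gives 2 tracks.
Stream A: 13, -13, 13, -13, 13, -13, 13, -13, 13, -13 (alternating ±13).
Stream B: 43, 36, 29, 22, 15 (arithmetic with common difference −7).
Position 17 → stream A, term 12 = -13.

-13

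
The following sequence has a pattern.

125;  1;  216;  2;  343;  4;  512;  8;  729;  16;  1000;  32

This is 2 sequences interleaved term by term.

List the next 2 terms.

Taking every 2nd term gives 2 separate tracks.
Stream A is 125, 216, 343, 512, 729, 1000, which is perfect cubes starting at 5³.
Stream B is 1, 2, 4, 8, 16, 32, which is powers of 2.
The 13th slot belongs to stream A; its 7th term is 1331.
Position 14 → stream B, term 7 = 64.

1331, 64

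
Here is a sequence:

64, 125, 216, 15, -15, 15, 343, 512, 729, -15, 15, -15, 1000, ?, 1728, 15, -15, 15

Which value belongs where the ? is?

Positions follow the repeating pattern AAABBB; grouping by letter gives 2 tracks.
Subsequence A = 64, 125, 216, 343, 512, 729, 1000, ?, 1728: perfect cubes starting at 4³.
Subsequence B = 15, -15, 15, -15, 15, -15, 15, -15, 15: oscillating between 15 and -15.
So the missing entry in subsequence A is 1331.

1331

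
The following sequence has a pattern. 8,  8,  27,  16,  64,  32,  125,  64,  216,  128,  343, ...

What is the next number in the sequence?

256

Odd-indexed and even-indexed terms follow separate rules.
Subsequence A: 8, 27, 64, 125, 216, 343 — the cubes 2³, 3³, 4³, ….
Subsequence B: 8, 16, 32, 64, 128 — powers 2^3, 2^4, 2^5, ….
Term 12 comes from subsequence B (its 6th entry): 256.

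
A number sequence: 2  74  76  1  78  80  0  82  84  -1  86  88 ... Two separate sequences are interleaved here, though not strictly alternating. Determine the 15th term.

92

Reading positions in blocks of 3 reveals the pattern ABB — 2 tracks woven together.
Subsequence A = 2, 1, 0, -1: arithmetic with common difference −1.
Subsequence B = 74, 76, 78, 80, 82, 84, 86, 88: arithmetic, step +2.
The 15th slot belongs to subsequence B; its 10th term is 92.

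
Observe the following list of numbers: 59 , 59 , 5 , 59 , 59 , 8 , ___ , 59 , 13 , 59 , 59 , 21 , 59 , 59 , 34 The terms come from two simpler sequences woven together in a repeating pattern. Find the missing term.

59

Positions follow the repeating pattern AAB; grouping by letter gives 2 tracks.
Stream A: 59, 59, 59, 59, ?, 59, 59, 59, 59, 59 — the constant sequence 59.
Stream B: 5, 8, 13, 21, 34 — each term equals the sum of the previous two.
Filling stream A at index 5 by its rule yields 59.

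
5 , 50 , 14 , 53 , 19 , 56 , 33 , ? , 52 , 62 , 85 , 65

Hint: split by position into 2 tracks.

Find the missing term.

59

Taking every 2nd term gives 2 separate tracks.
Track A = 5, 14, 19, 33, 52, 85: Fibonacci-style (each term is the sum of the two before it).
Track B = 50, 53, 56, ?, 62, 65: arithmetic, step +3.
Track B's pattern makes the blank 59.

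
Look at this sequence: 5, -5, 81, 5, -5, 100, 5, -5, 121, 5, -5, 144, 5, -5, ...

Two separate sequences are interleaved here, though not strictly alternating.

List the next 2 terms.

169, 5

Reading positions in blocks of 3 reveals the pattern AAB — 2 tracks woven together.
Subsequence A: 5, -5, 5, -5, 5, -5, 5, -5, 5, -5. Alternating ±5.
Subsequence B: 81, 100, 121, 144. Perfect squares starting at 9².
Position 15 falls in subsequence B as its term 5, giving 169.
Term 16 comes from subsequence A (its 11th entry): 5.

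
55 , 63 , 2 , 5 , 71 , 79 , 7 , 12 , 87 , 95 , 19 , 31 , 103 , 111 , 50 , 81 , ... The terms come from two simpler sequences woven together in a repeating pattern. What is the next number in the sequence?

119

The slot pattern repeats as AABB (period 4), so there are 2 interleaved tracks.
Track A: 55, 63, 71, 79, 87, 95, 103, 111 (adding 8 each time).
Track B: 2, 5, 7, 12, 19, 31, 50, 81 (each term equals the sum of the previous two).
Term 17 comes from track A (its 9th entry): 119.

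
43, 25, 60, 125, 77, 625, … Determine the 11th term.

128

Taking every 2nd term gives 2 separate tracks.
Track A is 43, 60, 77, which is arithmetic, step +17.
Track B is 25, 125, 625, which is powers of 5.
Term 11 comes from track A (its 6th entry): 128.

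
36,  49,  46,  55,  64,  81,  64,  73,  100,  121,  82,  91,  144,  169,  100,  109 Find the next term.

196

The slot pattern repeats as AABB (period 4), so there are 2 interleaved tracks.
Track A: 36, 49, 64, 81, 100, 121, 144, 169 (consecutive squares n² from n = 6).
Track B: 46, 55, 64, 73, 82, 91, 100, 109 (arithmetic with common difference +9).
Term 17 comes from track A (its 9th entry): 196.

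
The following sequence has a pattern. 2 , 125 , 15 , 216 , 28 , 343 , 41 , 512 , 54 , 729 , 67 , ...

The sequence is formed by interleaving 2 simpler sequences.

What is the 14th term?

1331

Taking every 2nd term gives 2 separate tracks.
Track A is 2, 15, 28, 41, 54, 67, which is adding 13 each time.
Track B is 125, 216, 343, 512, 729, which is consecutive cubes n³ from n = 5.
The 14th slot belongs to track B; its 7th term is 1331.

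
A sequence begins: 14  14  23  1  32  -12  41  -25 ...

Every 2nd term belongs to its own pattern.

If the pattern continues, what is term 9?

Taking every 2nd term gives 2 separate tracks.
Stream A: 14, 23, 32, 41 (arithmetic, step +9).
Stream B: 14, 1, -12, -25 (linear: a_n = 27 − 13·n).
Position 9 falls in stream A as its term 5, giving 50.

50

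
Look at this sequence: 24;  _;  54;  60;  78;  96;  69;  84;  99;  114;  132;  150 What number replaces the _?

39

Reading positions in blocks of 6 reveals the pattern AAABBB — 2 tracks woven together.
Track A = 24, ?, 54, 69, 84, 99: adding 15 each time.
Track B = 60, 78, 96, 114, 132, 150: adding 18 each time.
The gap is track A's term 2; the rule gives 39.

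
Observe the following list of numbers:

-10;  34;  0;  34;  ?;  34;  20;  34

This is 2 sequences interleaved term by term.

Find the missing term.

Taking every 2nd term gives 2 separate tracks.
Subsequence A: -10, 0, ?, 20 (adding 10 each time).
Subsequence B: 34, 34, 34, 34 (the constant sequence 34).
Subsequence A's pattern makes the blank 10.

10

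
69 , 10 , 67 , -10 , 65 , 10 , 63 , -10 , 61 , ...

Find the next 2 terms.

10, 59

Positions 1, 3, 5, … form one subsequence and positions 2, 4, 6, … form another.
Track A: 69, 67, 65, 63, 61 (arithmetic, step −2).
Track B: 10, -10, 10, -10 (alternating ±10).
The 10th slot belongs to track B; its 5th term is 10.
The 11th slot belongs to track A; its 6th term is 59.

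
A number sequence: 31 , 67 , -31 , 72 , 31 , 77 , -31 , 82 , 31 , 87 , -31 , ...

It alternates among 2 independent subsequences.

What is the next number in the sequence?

Split by position mod 2 into 2 tracks.
Track A: 31, -31, 31, -31, 31, -31. Oscillating between 31 and -31.
Track B: 67, 72, 77, 82, 87. Linear: a_n = 62 + 5·n.
Term 12 comes from track B (its 6th entry): 92.

92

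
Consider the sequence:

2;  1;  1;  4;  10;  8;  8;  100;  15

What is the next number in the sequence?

Taking every 3rd term gives 3 separate tracks.
Subsequence A: 2, 4, 8 (geometric, ×2 each step).
Subsequence B: 1, 10, 100 (powers 10^0, 10^1, 10^2, …).
Subsequence C: 1, 8, 15 (arithmetic with common difference +7).
Position 10 → subsequence A, term 4 = 16.

16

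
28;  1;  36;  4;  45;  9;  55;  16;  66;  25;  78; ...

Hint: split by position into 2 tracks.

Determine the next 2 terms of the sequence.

36, 91

Positions 1, 3, 5, … form one subsequence and positions 2, 4, 6, … form another.
Track A: 28, 36, 45, 55, 66, 78. Triangular numbers n(n+1)/2 for n = 7, 8, ….
Track B: 1, 4, 9, 16, 25. Perfect squares starting at 1².
Position 12 → track B, term 6 = 36.
Term 13 comes from track A (its 7th entry): 91.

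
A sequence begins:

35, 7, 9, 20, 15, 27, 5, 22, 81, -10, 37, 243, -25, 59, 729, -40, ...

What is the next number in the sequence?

96

Split by position mod 3: positions 1, 4, 7, … form one track, and each other residue class forms its own.
Track A: 35, 20, 5, -10, -25, -40 — arithmetic with common difference −15.
Track B: 7, 15, 22, 37, 59 — Fibonacci-style (each term is the sum of the two before it).
Track C: 9, 27, 81, 243, 729 — successive powers of 3.
The 17th slot belongs to track B; its 6th term is 96.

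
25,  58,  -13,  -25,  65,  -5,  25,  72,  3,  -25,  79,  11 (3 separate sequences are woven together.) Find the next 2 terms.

25, 86

Split by position mod 3: positions 1, 4, 7, … form one track, and each other residue class forms its own.
Subsequence A is 25, -25, 25, -25, which is the oscillation 25·(−1)^(n+1).
Subsequence B is 58, 65, 72, 79, which is arithmetic with common difference +7.
Subsequence C is -13, -5, 3, 11, which is arithmetic, step +8.
Position 13 falls in subsequence A as its term 5, giving 25.
The 14th slot belongs to subsequence B; its 5th term is 86.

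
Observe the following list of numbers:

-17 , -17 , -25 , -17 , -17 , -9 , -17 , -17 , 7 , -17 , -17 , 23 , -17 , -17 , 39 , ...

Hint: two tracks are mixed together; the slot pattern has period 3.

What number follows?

-17

Positions follow the repeating pattern AAB; grouping by letter gives 2 tracks.
Stream A: -17, -17, -17, -17, -17, -17, -17, -17, -17, -17 — constant -17.
Stream B: -25, -9, 7, 23, 39 — linear: a_n = -41 + 16·n.
Position 16 → stream A, term 11 = -17.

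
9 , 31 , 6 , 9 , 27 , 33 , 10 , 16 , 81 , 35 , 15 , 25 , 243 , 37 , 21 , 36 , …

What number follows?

729

Split by position mod 4: positions 1, 5, 9, … form one track, and each other residue class forms its own.
Track A: 9, 27, 81, 243 (successive powers of 3).
Track B: 31, 33, 35, 37 (adding 2 each time).
Track C: 6, 10, 15, 21 (triangular numbers n(n+1)/2 for n = 3, 4, …).
Track D: 9, 16, 25, 36 (perfect squares starting at 3²).
Term 17 comes from track A (its 5th entry): 729.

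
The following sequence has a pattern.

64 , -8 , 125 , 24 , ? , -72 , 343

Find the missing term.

216

Split by position mod 2 into 2 tracks.
Track A: 64, 125, ?, 343. The cubes 4³, 5³, 6³, ….
Track B: -8, 24, -72. Geometric with ratio -3.
Filling track A at index 3 by its rule yields 216.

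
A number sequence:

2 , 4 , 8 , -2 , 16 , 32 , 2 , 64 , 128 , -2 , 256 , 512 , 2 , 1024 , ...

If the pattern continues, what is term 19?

2

The slot pattern repeats as ABB (period 3), so there are 2 interleaved tracks.
Stream A: 2, -2, 2, -2, 2 — alternating ±2.
Stream B: 4, 8, 16, 32, 64, 128, 256, 512, 1024 — successive powers of 2.
Term 19 comes from stream A (its 7th entry): 2.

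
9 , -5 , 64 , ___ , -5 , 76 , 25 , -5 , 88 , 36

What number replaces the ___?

16

Split by position mod 3: positions 1, 4, 7, … form one track, and each other residue class forms its own.
Stream A is 9, ?, 25, 36, which is consecutive squares n² from n = 3.
Stream B is -5, -5, -5, which is the constant sequence -5.
Stream C is 64, 76, 88, which is adding 12 each time.
Stream A's pattern makes the blank 16.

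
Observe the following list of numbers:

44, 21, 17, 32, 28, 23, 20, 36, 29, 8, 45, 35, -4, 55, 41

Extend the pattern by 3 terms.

-16, 66, 47

The terms cycle through 3 interleaved subsequences.
Track A: 44, 32, 20, 8, -4 — subtracting 12 each time.
Track B: 21, 28, 36, 45, 55 — triangular numbers starting at T_6.
Track C: 17, 23, 29, 35, 41 — adding 6 each time.
Position 16 falls in track A as its term 6, giving -16.
Position 17 → track B, term 6 = 66.
Term 18 comes from track C (its 6th entry): 47.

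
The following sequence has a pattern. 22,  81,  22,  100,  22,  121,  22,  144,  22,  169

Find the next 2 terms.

Taking every 2nd term gives 2 separate tracks.
Stream A: 22, 22, 22, 22, 22 (constant 22).
Stream B: 81, 100, 121, 144, 169 (the squares 9², 10², 11², …).
Term 11 comes from stream A (its 6th entry): 22.
Position 12 → stream B, term 6 = 196.

22, 196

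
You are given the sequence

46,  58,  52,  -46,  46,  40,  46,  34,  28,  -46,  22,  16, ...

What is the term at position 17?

-2

Positions follow the repeating pattern ABB; grouping by letter gives 2 tracks.
Stream A: 46, -46, 46, -46. The oscillation 46·(−1)^(n+1).
Stream B: 58, 52, 46, 40, 34, 28, 22, 16. Subtracting 6 each time.
Position 17 → stream B, term 11 = -2.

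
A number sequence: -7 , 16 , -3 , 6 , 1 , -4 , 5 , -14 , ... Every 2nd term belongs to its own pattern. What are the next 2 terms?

9, -24

The terms cycle through 2 interleaved subsequences.
Stream A is -7, -3, 1, 5, which is arithmetic with common difference +4.
Stream B is 16, 6, -4, -14, which is arithmetic, step −10.
The 9th slot belongs to stream A; its 5th term is 9.
Term 10 comes from stream B (its 5th entry): -24.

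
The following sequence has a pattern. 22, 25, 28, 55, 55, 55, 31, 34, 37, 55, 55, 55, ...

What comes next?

40

Positions follow the repeating pattern AAABBB; grouping by letter gives 2 tracks.
Track A is 22, 25, 28, 31, 34, 37, which is adding 3 each time.
Track B is 55, 55, 55, 55, 55, 55, which is always 55.
Term 13 comes from track A (its 7th entry): 40.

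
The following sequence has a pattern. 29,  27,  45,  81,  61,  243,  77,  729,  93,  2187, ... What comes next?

Positions 1, 3, 5, … form one subsequence and positions 2, 4, 6, … form another.
Stream A: 29, 45, 61, 77, 93. Linear: a_n = 13 + 16·n.
Stream B: 27, 81, 243, 729, 2187. Powers of 3.
Term 11 comes from stream A (its 6th entry): 109.

109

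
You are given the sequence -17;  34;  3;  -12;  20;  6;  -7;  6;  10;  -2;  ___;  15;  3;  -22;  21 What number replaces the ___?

-8

Taking every 3rd term gives 3 separate tracks.
Subsequence A: -17, -12, -7, -2, 3 (arithmetic with common difference +5).
Subsequence B: 34, 20, 6, ?, -22 (subtracting 14 each time).
Subsequence C: 3, 6, 10, 15, 21 (triangular numbers n(n+1)/2 for n = 2, 3, …).
Subsequence B's pattern makes the blank -8.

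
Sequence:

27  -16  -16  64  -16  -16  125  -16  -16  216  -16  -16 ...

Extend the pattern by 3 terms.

Positions follow the repeating pattern ABB; grouping by letter gives 2 tracks.
Stream A: 27, 64, 125, 216 — the cubes 3³, 4³, 5³, ….
Stream B: -16, -16, -16, -16, -16, -16, -16, -16 — always -16.
Position 13 → stream A, term 5 = 343.
Position 14 → stream B, term 9 = -16.
The 15th slot belongs to stream B; its 10th term is -16.

343, -16, -16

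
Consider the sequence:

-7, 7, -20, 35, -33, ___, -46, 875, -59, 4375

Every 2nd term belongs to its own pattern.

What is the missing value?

Positions 1, 3, 5, … form one subsequence and positions 2, 4, 6, … form another.
Stream A is -7, -20, -33, -46, -59, which is arithmetic with common difference −13.
Stream B is 7, 35, ?, 875, 4375, which is multiplying by 5 each time.
Filling stream B at index 3 by its rule yields 175.

175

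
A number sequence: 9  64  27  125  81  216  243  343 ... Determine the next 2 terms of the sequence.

Odd-indexed and even-indexed terms follow separate rules.
Subsequence A: 9, 27, 81, 243 — multiplying by 3 each time.
Subsequence B: 64, 125, 216, 343 — perfect cubes starting at 4³.
Position 9 falls in subsequence A as its term 5, giving 729.
The 10th slot belongs to subsequence B; its 5th term is 512.

729, 512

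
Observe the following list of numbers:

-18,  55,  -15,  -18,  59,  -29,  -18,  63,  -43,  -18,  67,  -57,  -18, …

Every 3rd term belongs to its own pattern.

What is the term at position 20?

79

Read the sequence 3 terms at a time; column i is its own pattern.
Track A: -18, -18, -18, -18, -18 (always -18).
Track B: 55, 59, 63, 67 (arithmetic with common difference +4).
Track C: -15, -29, -43, -57 (arithmetic, step −14).
Term 20 comes from track B (its 7th entry): 79.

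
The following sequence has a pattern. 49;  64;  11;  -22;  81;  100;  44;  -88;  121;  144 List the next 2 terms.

176, -352

Reading positions in blocks of 4 reveals the pattern AABB — 2 tracks woven together.
Subsequence A: 49, 64, 81, 100, 121, 144. Consecutive squares n² from n = 7.
Subsequence B: 11, -22, 44, -88. Geometric, ×-2 each step.
The 11th slot belongs to subsequence B; its 5th term is 176.
Position 12 falls in subsequence B as its term 6, giving -352.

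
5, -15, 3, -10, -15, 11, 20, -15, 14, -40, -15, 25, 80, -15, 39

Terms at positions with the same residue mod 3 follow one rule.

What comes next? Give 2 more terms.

Split by position mod 3 into 3 tracks.
Stream A: 5, -10, 20, -40, 80 — a geometric progression (common ratio -2).
Stream B: -15, -15, -15, -15, -15 — always -15.
Stream C: 3, 11, 14, 25, 39 — Fibonacci-style (each term is the sum of the two before it).
The 16th slot belongs to stream A; its 6th term is -160.
Position 17 → stream B, term 6 = -15.

-160, -15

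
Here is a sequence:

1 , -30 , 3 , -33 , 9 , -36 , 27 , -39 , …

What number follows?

The terms cycle through 2 interleaved subsequences.
Stream A = 1, 3, 9, 27: powers 3^0, 3^1, 3^2, ….
Stream B = -30, -33, -36, -39: subtracting 3 each time.
Position 9 falls in stream A as its term 5, giving 81.

81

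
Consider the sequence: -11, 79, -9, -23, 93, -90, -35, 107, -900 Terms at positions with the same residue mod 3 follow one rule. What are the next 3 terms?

Split by position mod 3: positions 1, 4, 7, … form one track, and each other residue class forms its own.
Subsequence A is -11, -23, -35, which is arithmetic with common difference −12.
Subsequence B is 79, 93, 107, which is linear: a_n = 65 + 14·n.
Subsequence C is -9, -90, -900, which is multiplying by 10 each time.
The 10th slot belongs to subsequence A; its 4th term is -47.
Position 11 → subsequence B, term 4 = 121.
Position 12 → subsequence C, term 4 = -9000.

-47, 121, -9000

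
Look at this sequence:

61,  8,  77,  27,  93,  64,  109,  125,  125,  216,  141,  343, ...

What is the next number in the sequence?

Odd-indexed and even-indexed terms follow separate rules.
Stream A is 61, 77, 93, 109, 125, 141, which is arithmetic with common difference +16.
Stream B is 8, 27, 64, 125, 216, 343, which is consecutive cubes n³ from n = 2.
Term 13 comes from stream A (its 7th entry): 157.

157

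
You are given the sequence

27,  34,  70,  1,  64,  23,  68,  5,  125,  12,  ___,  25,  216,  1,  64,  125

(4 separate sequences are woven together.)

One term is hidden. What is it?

66

The terms cycle through 4 interleaved subsequences.
Track A: 27, 64, 125, 216. Perfect cubes starting at 3³.
Track B: 34, 23, 12, 1. Subtracting 11 each time.
Track C: 70, 68, ?, 64. Arithmetic, step −2.
Track D: 1, 5, 25, 125. Successive powers of 5.
Filling track C at index 3 by its rule yields 66.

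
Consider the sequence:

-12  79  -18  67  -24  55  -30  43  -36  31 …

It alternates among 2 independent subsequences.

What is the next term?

Odd-indexed and even-indexed terms follow separate rules.
Subsequence A is -12, -18, -24, -30, -36, which is linear: a_n = -6 − 6·n.
Subsequence B is 79, 67, 55, 43, 31, which is arithmetic with common difference −12.
The 11th slot belongs to subsequence A; its 6th term is -42.

-42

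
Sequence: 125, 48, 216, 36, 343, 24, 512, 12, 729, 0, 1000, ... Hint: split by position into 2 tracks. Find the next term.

-12

Taking every 2nd term gives 2 separate tracks.
Track A = 125, 216, 343, 512, 729, 1000: consecutive cubes n³ from n = 5.
Track B = 48, 36, 24, 12, 0: arithmetic, step −12.
Position 12 falls in track B as its term 6, giving -12.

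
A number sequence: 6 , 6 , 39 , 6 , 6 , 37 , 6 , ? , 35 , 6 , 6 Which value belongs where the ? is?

6

The slot pattern repeats as AAB (period 3), so there are 2 interleaved tracks.
Stream A: 6, 6, 6, 6, 6, ?, 6, 6. Always 6.
Stream B: 39, 37, 35. Arithmetic, step −2.
The gap is stream A's term 6; the rule gives 6.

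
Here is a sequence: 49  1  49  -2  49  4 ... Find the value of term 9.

49

Taking every 2nd term gives 2 separate tracks.
Subsequence A is 49, 49, 49, which is the constant sequence 49.
Subsequence B is 1, -2, 4, which is geometric with ratio -2.
The 9th slot belongs to subsequence A; its 5th term is 49.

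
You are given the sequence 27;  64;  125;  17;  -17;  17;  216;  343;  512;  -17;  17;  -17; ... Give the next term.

The slot pattern repeats as AAABBB (period 6), so there are 2 interleaved tracks.
Track A: 27, 64, 125, 216, 343, 512 (perfect cubes starting at 3³).
Track B: 17, -17, 17, -17, 17, -17 (the oscillation 17·(−1)^(n+1)).
The 13th slot belongs to track A; its 7th term is 729.

729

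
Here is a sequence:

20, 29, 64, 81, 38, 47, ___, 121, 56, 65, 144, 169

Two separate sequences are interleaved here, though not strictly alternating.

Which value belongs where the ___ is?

100

The slot pattern repeats as AABB (period 4), so there are 2 interleaved tracks.
Track A: 20, 29, 38, 47, 56, 65. Arithmetic with common difference +9.
Track B: 64, 81, ?, 121, 144, 169. Consecutive squares n² from n = 8.
Track B's pattern makes the blank 100.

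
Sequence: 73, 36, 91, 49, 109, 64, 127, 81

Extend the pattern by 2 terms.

145, 100

The terms cycle through 2 interleaved subsequences.
Track A is 73, 91, 109, 127, which is adding 18 each time.
Track B is 36, 49, 64, 81, which is perfect squares starting at 6².
Position 9 falls in track A as its term 5, giving 145.
Position 10 → track B, term 5 = 100.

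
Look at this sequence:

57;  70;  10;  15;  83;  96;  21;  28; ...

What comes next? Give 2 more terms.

109, 122

Reading positions in blocks of 4 reveals the pattern AABB — 2 tracks woven together.
Track A: 57, 70, 83, 96 — linear: a_n = 44 + 13·n.
Track B: 10, 15, 21, 28 — triangular numbers n(n+1)/2 for n = 4, 5, ….
Position 9 → track A, term 5 = 109.
Position 10 → track A, term 6 = 122.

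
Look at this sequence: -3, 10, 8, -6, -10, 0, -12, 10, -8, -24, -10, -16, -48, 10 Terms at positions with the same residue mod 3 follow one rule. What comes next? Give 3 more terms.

-24, -96, -10

Taking every 3rd term gives 3 separate tracks.
Track A is -3, -6, -12, -24, -48, which is geometric with ratio 2.
Track B is 10, -10, 10, -10, 10, which is oscillating between 10 and -10.
Track C is 8, 0, -8, -16, which is arithmetic, step −8.
Position 15 falls in track C as its term 5, giving -24.
Term 16 comes from track A (its 6th entry): -96.
Position 17 → track B, term 6 = -10.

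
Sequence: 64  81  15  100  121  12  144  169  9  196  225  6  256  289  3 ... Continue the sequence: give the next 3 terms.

Reading positions in blocks of 3 reveals the pattern AAB — 2 tracks woven together.
Subsequence A is 64, 81, 100, 121, 144, 169, 196, 225, 256, 289, which is perfect squares starting at 8².
Subsequence B is 15, 12, 9, 6, 3, which is linear: a_n = 18 − 3·n.
Position 16 → subsequence A, term 11 = 324.
Term 17 comes from subsequence A (its 12th entry): 361.
Position 18 falls in subsequence B as its term 6, giving 0.

324, 361, 0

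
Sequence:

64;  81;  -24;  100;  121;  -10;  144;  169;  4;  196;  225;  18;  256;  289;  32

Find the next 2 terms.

Positions follow the repeating pattern AAB; grouping by letter gives 2 tracks.
Stream A: 64, 81, 100, 121, 144, 169, 196, 225, 256, 289. The squares 8², 9², 10², ….
Stream B: -24, -10, 4, 18, 32. Adding 14 each time.
Position 16 falls in stream A as its term 11, giving 324.
Position 17 → stream A, term 12 = 361.

324, 361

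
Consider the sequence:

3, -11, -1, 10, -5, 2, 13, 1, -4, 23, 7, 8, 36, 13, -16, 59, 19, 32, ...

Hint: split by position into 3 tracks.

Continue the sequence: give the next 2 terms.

Taking every 3rd term gives 3 separate tracks.
Subsequence A: 3, 10, 13, 23, 36, 59. Fibonacci-style (each term is the sum of the two before it).
Subsequence B: -11, -5, 1, 7, 13, 19. Arithmetic, step +6.
Subsequence C: -1, 2, -4, 8, -16, 32. A geometric progression (common ratio -2).
Term 19 comes from subsequence A (its 7th entry): 95.
Position 20 → subsequence B, term 7 = 25.

95, 25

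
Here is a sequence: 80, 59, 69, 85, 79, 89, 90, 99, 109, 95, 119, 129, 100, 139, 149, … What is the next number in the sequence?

Positions follow the repeating pattern ABB; grouping by letter gives 2 tracks.
Track A: 80, 85, 90, 95, 100. Arithmetic with common difference +5.
Track B: 59, 69, 79, 89, 99, 109, 119, 129, 139, 149. Linear: a_n = 49 + 10·n.
Position 16 falls in track A as its term 6, giving 105.

105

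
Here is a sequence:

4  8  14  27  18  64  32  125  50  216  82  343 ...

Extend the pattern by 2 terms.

Split by position mod 2 into 2 tracks.
Track A: 4, 14, 18, 32, 50, 82 (each term equals the sum of the previous two).
Track B: 8, 27, 64, 125, 216, 343 (consecutive cubes n³ from n = 2).
Term 13 comes from track A (its 7th entry): 132.
Position 14 → track B, term 7 = 512.

132, 512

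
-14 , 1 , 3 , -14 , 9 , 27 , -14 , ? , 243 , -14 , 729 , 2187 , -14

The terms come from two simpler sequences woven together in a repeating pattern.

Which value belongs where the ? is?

The slot pattern repeats as ABB (period 3), so there are 2 interleaved tracks.
Track A: -14, -14, -14, -14, -14 — always -14.
Track B: 1, 3, 9, 27, ?, 243, 729, 2187 — powers of 3.
So the missing entry in track B is 81.

81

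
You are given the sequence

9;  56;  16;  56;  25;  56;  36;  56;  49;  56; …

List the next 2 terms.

64, 56

Odd-indexed and even-indexed terms follow separate rules.
Track A: 9, 16, 25, 36, 49. Consecutive squares n² from n = 3.
Track B: 56, 56, 56, 56, 56. The constant sequence 56.
Term 11 comes from track A (its 6th entry): 64.
Position 12 falls in track B as its term 6, giving 56.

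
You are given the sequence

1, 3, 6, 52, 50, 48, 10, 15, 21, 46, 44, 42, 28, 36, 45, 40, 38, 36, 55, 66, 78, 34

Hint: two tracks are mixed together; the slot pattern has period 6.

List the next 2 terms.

32, 30

The slot pattern repeats as AAABBB (period 6), so there are 2 interleaved tracks.
Track A: 1, 3, 6, 10, 15, 21, 28, 36, 45, 55, 66, 78 — the triangular numbers T_1, T_2, ….
Track B: 52, 50, 48, 46, 44, 42, 40, 38, 36, 34 — subtracting 2 each time.
Position 23 → track B, term 11 = 32.
Term 24 comes from track B (its 12th entry): 30.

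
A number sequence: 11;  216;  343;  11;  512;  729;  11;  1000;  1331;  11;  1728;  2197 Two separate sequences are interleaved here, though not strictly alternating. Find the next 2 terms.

The slot pattern repeats as ABB (period 3), so there are 2 interleaved tracks.
Subsequence A: 11, 11, 11, 11. Constant 11.
Subsequence B: 216, 343, 512, 729, 1000, 1331, 1728, 2197. The cubes 6³, 7³, 8³, ….
The 13th slot belongs to subsequence A; its 5th term is 11.
The 14th slot belongs to subsequence B; its 9th term is 2744.

11, 2744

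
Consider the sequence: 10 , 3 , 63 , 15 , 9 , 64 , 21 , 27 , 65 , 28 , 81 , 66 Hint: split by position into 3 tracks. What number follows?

36

Read the sequence 3 terms at a time; column i is its own pattern.
Subsequence A is 10, 15, 21, 28, which is triangular numbers starting at T_4.
Subsequence B is 3, 9, 27, 81, which is successive powers of 3.
Subsequence C is 63, 64, 65, 66, which is adding 1 each time.
Position 13 falls in subsequence A as its term 5, giving 36.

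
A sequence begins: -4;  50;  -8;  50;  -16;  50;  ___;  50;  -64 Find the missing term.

Split by position mod 2 into 2 tracks.
Track A: -4, -8, -16, ?, -64 (geometric, ×2 each step).
Track B: 50, 50, 50, 50 (constant 50).
Track A's pattern makes the blank -32.

-32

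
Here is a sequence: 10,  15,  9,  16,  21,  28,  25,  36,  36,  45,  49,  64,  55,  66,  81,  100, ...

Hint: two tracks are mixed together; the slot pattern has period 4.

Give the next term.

78

The slot pattern repeats as AABB (period 4), so there are 2 interleaved tracks.
Stream A: 10, 15, 21, 28, 36, 45, 55, 66 (triangular numbers starting at T_4).
Stream B: 9, 16, 25, 36, 49, 64, 81, 100 (the squares 3², 4², 5², …).
Position 17 falls in stream A as its term 9, giving 78.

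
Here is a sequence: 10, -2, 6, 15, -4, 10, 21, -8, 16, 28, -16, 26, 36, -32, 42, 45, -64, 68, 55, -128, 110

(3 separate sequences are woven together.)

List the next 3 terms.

The terms cycle through 3 interleaved subsequences.
Subsequence A is 10, 15, 21, 28, 36, 45, 55, which is triangular numbers n(n+1)/2 for n = 4, 5, ….
Subsequence B is -2, -4, -8, -16, -32, -64, -128, which is geometric with ratio 2.
Subsequence C is 6, 10, 16, 26, 42, 68, 110, which is a Fibonacci-like recurrence a_n = a_{n-1} + a_{n-2}.
Term 22 comes from subsequence A (its 8th entry): 66.
Term 23 comes from subsequence B (its 8th entry): -256.
Term 24 comes from subsequence C (its 8th entry): 178.

66, -256, 178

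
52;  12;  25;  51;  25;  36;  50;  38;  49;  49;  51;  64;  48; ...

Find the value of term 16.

Split by position mod 3 into 3 tracks.
Stream A = 52, 51, 50, 49, 48: arithmetic, step −1.
Stream B = 12, 25, 38, 51: adding 13 each time.
Stream C = 25, 36, 49, 64: perfect squares starting at 5².
Position 16 falls in stream A as its term 6, giving 47.

47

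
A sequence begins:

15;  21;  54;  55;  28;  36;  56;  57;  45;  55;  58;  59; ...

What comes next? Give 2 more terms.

Positions follow the repeating pattern AABB; grouping by letter gives 2 tracks.
Track A: 15, 21, 28, 36, 45, 55 — triangular numbers starting at T_5.
Track B: 54, 55, 56, 57, 58, 59 — linear: a_n = 53 + n.
Position 13 → track A, term 7 = 66.
Position 14 falls in track A as its term 8, giving 78.

66, 78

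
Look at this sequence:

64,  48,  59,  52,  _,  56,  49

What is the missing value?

Split by position mod 2 into 2 tracks.
Track A is 64, 59, ?, 49, which is arithmetic, step −5.
Track B is 48, 52, 56, which is adding 4 each time.
Track A's pattern makes the blank 54.

54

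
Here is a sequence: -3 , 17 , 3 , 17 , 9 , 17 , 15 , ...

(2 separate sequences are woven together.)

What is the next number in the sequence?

The terms cycle through 2 interleaved subsequences.
Track A: -3, 3, 9, 15 (arithmetic, step +6).
Track B: 17, 17, 17 (the constant sequence 17).
Position 8 falls in track B as its term 4, giving 17.

17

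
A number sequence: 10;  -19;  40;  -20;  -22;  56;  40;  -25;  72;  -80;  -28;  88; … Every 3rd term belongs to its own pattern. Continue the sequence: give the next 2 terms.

160, -31

Split by position mod 3 into 3 tracks.
Subsequence A: 10, -20, 40, -80 (geometric, ×-2 each step).
Subsequence B: -19, -22, -25, -28 (subtracting 3 each time).
Subsequence C: 40, 56, 72, 88 (linear: a_n = 24 + 16·n).
The 13th slot belongs to subsequence A; its 5th term is 160.
Position 14 → subsequence B, term 5 = -31.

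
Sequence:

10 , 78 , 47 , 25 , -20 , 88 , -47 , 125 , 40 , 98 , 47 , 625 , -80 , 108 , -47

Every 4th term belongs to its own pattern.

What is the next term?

Split by position mod 4: positions 1, 5, 9, … form one track, and each other residue class forms its own.
Stream A is 10, -20, 40, -80, which is a geometric progression (common ratio -2).
Stream B is 78, 88, 98, 108, which is arithmetic with common difference +10.
Stream C is 47, -47, 47, -47, which is oscillating between 47 and -47.
Stream D is 25, 125, 625, which is powers 5^2, 5^3, 5^4, ….
Term 16 comes from stream D (its 4th entry): 3125.

3125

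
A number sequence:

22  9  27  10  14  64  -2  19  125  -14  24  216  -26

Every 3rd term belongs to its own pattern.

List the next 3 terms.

29, 343, -38

Read the sequence 3 terms at a time; column i is its own pattern.
Track A: 22, 10, -2, -14, -26. Linear: a_n = 34 − 12·n.
Track B: 9, 14, 19, 24. Arithmetic, step +5.
Track C: 27, 64, 125, 216. Perfect cubes starting at 3³.
Position 14 falls in track B as its term 5, giving 29.
Term 15 comes from track C (its 5th entry): 343.
Term 16 comes from track A (its 6th entry): -38.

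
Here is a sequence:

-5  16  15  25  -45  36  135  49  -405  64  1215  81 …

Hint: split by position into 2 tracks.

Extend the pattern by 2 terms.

-3645, 100

Taking every 2nd term gives 2 separate tracks.
Subsequence A: -5, 15, -45, 135, -405, 1215. Geometric, ×-3 each step.
Subsequence B: 16, 25, 36, 49, 64, 81. The squares 4², 5², 6², ….
Position 13 falls in subsequence A as its term 7, giving -3645.
The 14th slot belongs to subsequence B; its 7th term is 100.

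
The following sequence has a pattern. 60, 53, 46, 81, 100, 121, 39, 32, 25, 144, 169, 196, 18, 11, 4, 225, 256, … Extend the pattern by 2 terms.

289, -3

Positions follow the repeating pattern AAABBB; grouping by letter gives 2 tracks.
Track A: 60, 53, 46, 39, 32, 25, 18, 11, 4 (subtracting 7 each time).
Track B: 81, 100, 121, 144, 169, 196, 225, 256 (perfect squares starting at 9²).
Position 18 falls in track B as its term 9, giving 289.
The 19th slot belongs to track A; its 10th term is -3.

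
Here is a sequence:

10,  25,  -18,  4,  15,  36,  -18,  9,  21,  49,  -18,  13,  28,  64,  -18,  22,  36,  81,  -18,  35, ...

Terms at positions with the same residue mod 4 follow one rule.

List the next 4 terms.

45, 100, -18, 57

Read the sequence 4 terms at a time; column i is its own pattern.
Stream A: 10, 15, 21, 28, 36. Triangular numbers n(n+1)/2 for n = 4, 5, ….
Stream B: 25, 36, 49, 64, 81. Perfect squares starting at 5².
Stream C: -18, -18, -18, -18, -18. The constant sequence -18.
Stream D: 4, 9, 13, 22, 35. Each term equals the sum of the previous two.
Position 21 falls in stream A as its term 6, giving 45.
Term 22 comes from stream B (its 6th entry): 100.
Position 23 → stream C, term 6 = -18.
Term 24 comes from stream D (its 6th entry): 57.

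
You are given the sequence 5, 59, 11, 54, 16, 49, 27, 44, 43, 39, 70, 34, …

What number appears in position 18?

19

The terms cycle through 2 interleaved subsequences.
Subsequence A: 5, 11, 16, 27, 43, 70. Fibonacci-style (each term is the sum of the two before it).
Subsequence B: 59, 54, 49, 44, 39, 34. Subtracting 5 each time.
The 18th slot belongs to subsequence B; its 9th term is 19.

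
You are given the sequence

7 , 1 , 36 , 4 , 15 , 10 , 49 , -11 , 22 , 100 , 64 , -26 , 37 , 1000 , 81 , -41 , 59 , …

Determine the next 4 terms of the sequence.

Taking every 4th term gives 4 separate tracks.
Subsequence A = 7, 15, 22, 37, 59: each term equals the sum of the previous two.
Subsequence B = 1, 10, 100, 1000: powers 10^0, 10^1, 10^2, ….
Subsequence C = 36, 49, 64, 81: the squares 6², 7², 8², ….
Subsequence D = 4, -11, -26, -41: arithmetic with common difference −15.
Position 18 falls in subsequence B as its term 5, giving 10000.
Position 19 → subsequence C, term 5 = 100.
Term 20 comes from subsequence D (its 5th entry): -56.
The 21st slot belongs to subsequence A; its 6th term is 96.

10000, 100, -56, 96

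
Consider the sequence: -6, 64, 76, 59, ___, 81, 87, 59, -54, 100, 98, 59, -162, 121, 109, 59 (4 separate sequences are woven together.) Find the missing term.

-18

Read the sequence 4 terms at a time; column i is its own pattern.
Subsequence A: -6, ?, -54, -162 — a geometric progression (common ratio 3).
Subsequence B: 64, 81, 100, 121 — consecutive squares n² from n = 8.
Subsequence C: 76, 87, 98, 109 — arithmetic with common difference +11.
Subsequence D: 59, 59, 59, 59 — always 59.
So the missing entry in subsequence A is -18.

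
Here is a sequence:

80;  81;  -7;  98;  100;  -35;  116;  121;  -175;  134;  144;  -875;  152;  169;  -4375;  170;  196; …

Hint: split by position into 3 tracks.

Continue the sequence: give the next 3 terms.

-21875, 188, 225

Taking every 3rd term gives 3 separate tracks.
Stream A: 80, 98, 116, 134, 152, 170 — adding 18 each time.
Stream B: 81, 100, 121, 144, 169, 196 — the squares 9², 10², 11², ….
Stream C: -7, -35, -175, -875, -4375 — multiplying by 5 each time.
Position 18 falls in stream C as its term 6, giving -21875.
Position 19 → stream A, term 7 = 188.
Position 20 → stream B, term 7 = 225.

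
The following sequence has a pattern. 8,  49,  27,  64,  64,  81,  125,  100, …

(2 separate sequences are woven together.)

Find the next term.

216

The terms cycle through 2 interleaved subsequences.
Track A = 8, 27, 64, 125: the cubes 2³, 3³, 4³, ….
Track B = 49, 64, 81, 100: consecutive squares n² from n = 7.
Position 9 falls in track A as its term 5, giving 216.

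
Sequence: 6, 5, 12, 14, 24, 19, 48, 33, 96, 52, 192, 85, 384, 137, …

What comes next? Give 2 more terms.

768, 222

Positions 1, 3, 5, … form one subsequence and positions 2, 4, 6, … form another.
Stream A: 6, 12, 24, 48, 96, 192, 384. A geometric progression (common ratio 2).
Stream B: 5, 14, 19, 33, 52, 85, 137. Each term equals the sum of the previous two.
The 15th slot belongs to stream A; its 8th term is 768.
Position 16 falls in stream B as its term 8, giving 222.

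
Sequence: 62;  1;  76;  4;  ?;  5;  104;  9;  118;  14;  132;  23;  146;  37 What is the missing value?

Odd-indexed and even-indexed terms follow separate rules.
Track A: 62, 76, ?, 104, 118, 132, 146 (arithmetic, step +14).
Track B: 1, 4, 5, 9, 14, 23, 37 (each term equals the sum of the previous two).
Filling track A at index 3 by its rule yields 90.

90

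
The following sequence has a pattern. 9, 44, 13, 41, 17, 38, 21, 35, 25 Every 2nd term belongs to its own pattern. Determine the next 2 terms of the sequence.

32, 29

Positions 1, 3, 5, … form one subsequence and positions 2, 4, 6, … form another.
Stream A: 9, 13, 17, 21, 25 — arithmetic, step +4.
Stream B: 44, 41, 38, 35 — arithmetic with common difference −3.
Position 10 → stream B, term 5 = 32.
Position 11 → stream A, term 6 = 29.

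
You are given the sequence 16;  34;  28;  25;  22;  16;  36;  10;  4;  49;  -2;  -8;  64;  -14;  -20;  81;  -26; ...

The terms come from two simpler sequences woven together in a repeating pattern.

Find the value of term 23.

Reading positions in blocks of 3 reveals the pattern ABB — 2 tracks woven together.
Track A: 16, 25, 36, 49, 64, 81. Consecutive squares n² from n = 4.
Track B: 34, 28, 22, 16, 10, 4, -2, -8, -14, -20, -26. Subtracting 6 each time.
Term 23 comes from track B (its 15th entry): -50.

-50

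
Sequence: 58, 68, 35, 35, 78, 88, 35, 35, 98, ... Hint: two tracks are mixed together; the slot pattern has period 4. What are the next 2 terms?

108, 35

Positions follow the repeating pattern AABB; grouping by letter gives 2 tracks.
Track A = 58, 68, 78, 88, 98: adding 10 each time.
Track B = 35, 35, 35, 35: constant 35.
Term 10 comes from track A (its 6th entry): 108.
Position 11 falls in track B as its term 5, giving 35.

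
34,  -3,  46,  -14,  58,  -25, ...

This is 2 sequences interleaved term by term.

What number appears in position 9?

Split by position mod 2 into 2 tracks.
Subsequence A is 34, 46, 58, which is linear: a_n = 22 + 12·n.
Subsequence B is -3, -14, -25, which is arithmetic with common difference −11.
Term 9 comes from subsequence A (its 5th entry): 82.

82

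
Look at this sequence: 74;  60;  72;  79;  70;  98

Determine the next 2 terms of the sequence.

68, 117

Taking every 2nd term gives 2 separate tracks.
Stream A = 74, 72, 70: linear: a_n = 76 − 2·n.
Stream B = 60, 79, 98: adding 19 each time.
The 7th slot belongs to stream A; its 4th term is 68.
The 8th slot belongs to stream B; its 4th term is 117.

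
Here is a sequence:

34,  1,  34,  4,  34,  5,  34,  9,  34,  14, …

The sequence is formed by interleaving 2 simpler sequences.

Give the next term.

The terms cycle through 2 interleaved subsequences.
Track A: 34, 34, 34, 34, 34. Always 34.
Track B: 1, 4, 5, 9, 14. Fibonacci-style (each term is the sum of the two before it).
The 11th slot belongs to track A; its 6th term is 34.

34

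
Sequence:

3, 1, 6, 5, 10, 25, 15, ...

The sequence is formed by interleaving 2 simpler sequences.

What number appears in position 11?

Split by position mod 2 into 2 tracks.
Subsequence A is 3, 6, 10, 15, which is triangular numbers n(n+1)/2 for n = 2, 3, ….
Subsequence B is 1, 5, 25, which is powers 5^0, 5^1, 5^2, ….
Term 11 comes from subsequence A (its 6th entry): 28.

28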